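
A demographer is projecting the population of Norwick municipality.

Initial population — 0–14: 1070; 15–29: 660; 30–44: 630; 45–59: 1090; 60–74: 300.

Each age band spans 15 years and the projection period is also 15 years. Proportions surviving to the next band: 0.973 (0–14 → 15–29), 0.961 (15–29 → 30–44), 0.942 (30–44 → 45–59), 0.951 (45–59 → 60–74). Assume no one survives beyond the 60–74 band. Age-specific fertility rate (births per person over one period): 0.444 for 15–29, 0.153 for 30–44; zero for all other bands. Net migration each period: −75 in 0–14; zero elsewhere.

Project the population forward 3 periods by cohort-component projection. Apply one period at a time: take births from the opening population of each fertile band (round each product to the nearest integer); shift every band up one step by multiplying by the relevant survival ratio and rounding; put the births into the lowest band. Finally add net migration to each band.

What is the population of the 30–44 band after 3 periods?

Call the bands 1 to 5, youngest first.
Period 1.
Births: 660 * 0.444 = 293, 630 * 0.153 = 96 → 389
Band 2: 1070 * 0.973 = 1041
Band 3: 660 * 0.961 = 634
Band 4: 630 * 0.942 = 593
Band 5: 1090 * 0.951 = 1037
Net migration: Band 1 − 75 → 314
End of period: [314, 1041, 634, 593, 1037]
Period 2.
Births: 1041 * 0.444 = 462, 634 * 0.153 = 97 → 559
Band 2: 314 * 0.973 = 306
Band 3: 1041 * 0.961 = 1000
Band 4: 634 * 0.942 = 597
Band 5: 593 * 0.951 = 564
Net migration: Band 1 − 75 → 484
End of period: [484, 306, 1000, 597, 564]
Period 3.
Births: 306 * 0.444 = 136, 1000 * 0.153 = 153 → 289
Band 2: 484 * 0.973 = 471
Band 3: 306 * 0.961 = 294
Band 4: 1000 * 0.942 = 942
Band 5: 597 * 0.951 = 568
Net migration: Band 1 − 75 → 214
End of period: [214, 471, 294, 942, 568]

294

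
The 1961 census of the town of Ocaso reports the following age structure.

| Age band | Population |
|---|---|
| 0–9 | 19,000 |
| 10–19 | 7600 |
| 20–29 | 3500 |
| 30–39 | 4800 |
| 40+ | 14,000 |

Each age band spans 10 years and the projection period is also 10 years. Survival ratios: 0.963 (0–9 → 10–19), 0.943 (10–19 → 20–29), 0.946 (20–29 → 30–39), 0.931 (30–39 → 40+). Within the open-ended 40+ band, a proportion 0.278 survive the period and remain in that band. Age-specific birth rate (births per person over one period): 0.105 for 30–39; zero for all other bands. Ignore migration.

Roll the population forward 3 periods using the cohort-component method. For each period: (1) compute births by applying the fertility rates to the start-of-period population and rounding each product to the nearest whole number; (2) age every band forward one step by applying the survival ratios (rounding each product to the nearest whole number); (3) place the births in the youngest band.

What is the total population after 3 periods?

25641

Let band 1 be 0–9 through band 5 = 40+.
— Period 1 —
Births: 4800 * 0.105 = 504
Band 2: 19000 * 0.963 = 18297
Band 3: 7600 * 0.943 = 7167
Band 4: 3500 * 0.946 = 3311
Band 5: 4800 * 0.931 + 14000 * 0.278 = 4469 + 3892 = 8361
Population now: 0–9=504, 10–19=18297, 20–29=7167, 30–39=3311, 40+=8361
— Period 2 —
Births: 3311 * 0.105 = 348
Band 2: 504 * 0.963 = 485
Band 3: 18297 * 0.943 = 17254
Band 4: 7167 * 0.946 = 6780
Band 5: 3311 * 0.931 + 8361 * 0.278 = 3083 + 2324 = 5407
Population now: 0–9=348, 10–19=485, 20–29=17254, 30–39=6780, 40+=5407
— Period 3 —
Births: 6780 * 0.105 = 712
Band 2: 348 * 0.963 = 335
Band 3: 485 * 0.943 = 457
Band 4: 17254 * 0.946 = 16322
Band 5: 6780 * 0.931 + 5407 * 0.278 = 6312 + 1503 = 7815
Population now: 0–9=712, 10–19=335, 20–29=457, 30–39=16322, 40+=7815
Total after period 3: 712 + 335 + 457 + 16322 + 7815 = 25641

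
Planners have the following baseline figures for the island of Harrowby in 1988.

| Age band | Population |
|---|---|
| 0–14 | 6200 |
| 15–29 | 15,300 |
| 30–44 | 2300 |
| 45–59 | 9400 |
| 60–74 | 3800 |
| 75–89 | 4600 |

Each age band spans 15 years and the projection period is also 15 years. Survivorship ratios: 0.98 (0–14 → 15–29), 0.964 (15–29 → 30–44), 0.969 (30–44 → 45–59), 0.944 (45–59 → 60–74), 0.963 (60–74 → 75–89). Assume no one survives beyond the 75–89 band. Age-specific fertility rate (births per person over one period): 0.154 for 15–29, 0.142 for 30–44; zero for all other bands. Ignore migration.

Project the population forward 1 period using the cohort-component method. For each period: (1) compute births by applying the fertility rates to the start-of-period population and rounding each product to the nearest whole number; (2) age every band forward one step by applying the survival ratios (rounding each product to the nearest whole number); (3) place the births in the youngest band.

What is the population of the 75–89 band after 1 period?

Numbering the bands 1..6 from youngest to oldest:
Period 1.
Births: 15300 × 0.154 = 2356, 2300 × 0.142 = 327 ⇒ total 2683
Band 2: 6200 × 0.98 = 6076
Band 3: 15300 × 0.964 = 14749
Band 4: 2300 × 0.969 = 2229
Band 5: 9400 × 0.944 = 8874
Band 6: 3800 × 0.963 = 3659
End of period: [2683, 6076, 14749, 2229, 8874, 3659]

3659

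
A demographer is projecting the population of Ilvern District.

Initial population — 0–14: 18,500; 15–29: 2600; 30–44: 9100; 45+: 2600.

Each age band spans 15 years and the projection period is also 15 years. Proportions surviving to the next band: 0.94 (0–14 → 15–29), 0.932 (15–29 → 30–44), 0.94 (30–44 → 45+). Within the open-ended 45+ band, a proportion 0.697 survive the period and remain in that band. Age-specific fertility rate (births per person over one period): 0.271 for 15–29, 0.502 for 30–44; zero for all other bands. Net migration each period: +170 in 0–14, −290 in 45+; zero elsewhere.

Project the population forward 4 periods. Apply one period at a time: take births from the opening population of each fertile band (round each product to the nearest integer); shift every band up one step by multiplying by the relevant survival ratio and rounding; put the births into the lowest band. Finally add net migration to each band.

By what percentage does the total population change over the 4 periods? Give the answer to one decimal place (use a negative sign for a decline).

14.5

(Groups numbered youngest = 1 to oldest = 4.)
— Period 1 —
Births: 2600 * 0.271 = 705, 9100 * 0.502 = 4568 → 5273
Group 2: 18500 * 0.94 = 17390
Group 3: 2600 * 0.932 = 2423
Group 4: 9100 * 0.94 + 2600 * 0.697 = 8554 + 1812 = 10366
Net migration: Group 1 + 170 → 5443; Group 4 − 290 → 10076
Giving 5443 / 17390 / 2423 / 10076.
— Period 2 —
Births: 17390 * 0.271 = 4713, 2423 * 0.502 = 1216 → 5929
Group 2: 5443 * 0.94 = 5116
Group 3: 17390 * 0.932 = 16207
Group 4: 2423 * 0.94 + 10076 * 0.697 = 2278 + 7023 = 9301
Net migration: Group 1 + 170 → 6099; Group 4 − 290 → 9011
Giving 6099 / 5116 / 16207 / 9011.
— Period 3 —
Births: 5116 * 0.271 = 1386, 16207 * 0.502 = 8136 → 9522
Group 2: 6099 * 0.94 = 5733
Group 3: 5116 * 0.932 = 4768
Group 4: 16207 * 0.94 + 9011 * 0.697 = 15235 + 6281 = 21516
Net migration: Group 1 + 170 → 9692; Group 4 − 290 → 21226
Giving 9692 / 5733 / 4768 / 21226.
— Period 4 —
Births: 5733 * 0.271 = 1554, 4768 * 0.502 = 2394 → 3948
Group 2: 9692 * 0.94 = 9110
Group 3: 5733 * 0.932 = 5343
Group 4: 4768 * 0.94 + 21226 * 0.697 = 4482 + 14795 = 19277
Net migration: Group 1 + 170 → 4118; Group 4 − 290 → 18987
Giving 4118 / 9110 / 5343 / 18987.
Total: 32800 → 37558; change = 4758; percentage change = 14.5%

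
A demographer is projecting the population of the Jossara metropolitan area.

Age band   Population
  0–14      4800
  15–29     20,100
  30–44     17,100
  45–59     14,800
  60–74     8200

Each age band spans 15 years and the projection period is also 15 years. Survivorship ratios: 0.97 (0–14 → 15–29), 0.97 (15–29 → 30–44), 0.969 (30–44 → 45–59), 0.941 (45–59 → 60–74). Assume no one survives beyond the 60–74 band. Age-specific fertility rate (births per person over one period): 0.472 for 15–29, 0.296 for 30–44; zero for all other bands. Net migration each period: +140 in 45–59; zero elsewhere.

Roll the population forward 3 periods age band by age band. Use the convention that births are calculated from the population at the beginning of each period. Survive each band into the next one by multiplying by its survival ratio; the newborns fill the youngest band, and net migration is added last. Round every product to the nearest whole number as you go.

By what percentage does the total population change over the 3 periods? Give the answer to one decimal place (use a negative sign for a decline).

Let group 1 be 0–14 through group 5 = 60–74.
— Period 1 —
Births: 20100 × 0.472 = 9487, 17100 × 0.296 = 5062 → total 14549
Group 2: 4800 × 0.97 = 4656
Group 3: 20100 × 0.97 = 19497
Group 4: 17100 × 0.969 = 16570
Group 5: 14800 × 0.941 = 13927
Net migration: Group 4 + 140 → 16710
End of period: [14549, 4656, 19497, 16710, 13927]
— Period 2 —
Births: 4656 × 0.472 = 2198, 19497 × 0.296 = 5771 → total 7969
Group 2: 14549 × 0.97 = 14113
Group 3: 4656 × 0.97 = 4516
Group 4: 19497 × 0.969 = 18893
Group 5: 16710 × 0.941 = 15724
Net migration: Group 4 + 140 → 19033
End of period: [7969, 14113, 4516, 19033, 15724]
— Period 3 —
Births: 14113 × 0.472 = 6661, 4516 × 0.296 = 1337 → total 7998
Group 2: 7969 × 0.97 = 7730
Group 3: 14113 × 0.97 = 13690
Group 4: 4516 × 0.969 = 4376
Group 5: 19033 × 0.941 = 17910
Net migration: Group 4 + 140 → 4516
End of period: [7998, 7730, 13690, 4516, 17910]
Total: 65000 → 51844; change = -13156; percentage change = -20.2%

-20.2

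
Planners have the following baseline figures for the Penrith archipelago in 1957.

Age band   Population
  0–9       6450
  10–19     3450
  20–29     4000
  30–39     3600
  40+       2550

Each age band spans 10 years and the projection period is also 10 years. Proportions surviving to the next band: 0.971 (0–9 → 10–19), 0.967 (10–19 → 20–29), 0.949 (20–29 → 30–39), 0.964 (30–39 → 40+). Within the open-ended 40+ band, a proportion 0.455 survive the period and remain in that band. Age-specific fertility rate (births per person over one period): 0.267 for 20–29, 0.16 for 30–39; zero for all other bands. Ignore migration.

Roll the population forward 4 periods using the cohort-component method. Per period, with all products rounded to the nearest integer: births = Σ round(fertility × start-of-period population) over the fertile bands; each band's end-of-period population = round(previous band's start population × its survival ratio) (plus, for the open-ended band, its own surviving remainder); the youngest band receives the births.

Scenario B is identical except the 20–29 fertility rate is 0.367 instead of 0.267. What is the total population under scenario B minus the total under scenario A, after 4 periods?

— Period 1 —
Births: 4000 × 0.267 = 1068  |  3600 × 0.16 = 576 → 1644
10–19: 6450 × 0.971 = 6263
20–29: 3450 × 0.967 = 3336
30–39: 4000 × 0.949 = 3796
40+: 3600 × 0.964 + 2550 × 0.455 = 3470 + 1160 = 4630
Population now: 0–9=1644, 10–19=6263, 20–29=3336, 30–39=3796, 40+=4630
— Period 2 —
Births: 3336 × 0.267 = 891  |  3796 × 0.16 = 607 → 1498
10–19: 1644 × 0.971 = 1596
20–29: 6263 × 0.967 = 6056
30–39: 3336 × 0.949 = 3166
40+: 3796 × 0.964 + 4630 × 0.455 = 3659 + 2107 = 5766
Population now: 0–9=1498, 10–19=1596, 20–29=6056, 30–39=3166, 40+=5766
— Period 3 —
Births: 6056 × 0.267 = 1617  |  3166 × 0.16 = 507 → 2124
10–19: 1498 × 0.971 = 1455
20–29: 1596 × 0.967 = 1543
30–39: 6056 × 0.949 = 5747
40+: 3166 × 0.964 + 5766 × 0.455 = 3052 + 2624 = 5676
Population now: 0–9=2124, 10–19=1455, 20–29=1543, 30–39=5747, 40+=5676
— Period 4 —
Births: 1543 × 0.267 = 412  |  5747 × 0.16 = 920 → 1332
10–19: 2124 × 0.971 = 2062
20–29: 1455 × 0.967 = 1407
30–39: 1543 × 0.949 = 1464
40+: 5747 × 0.964 + 5676 × 0.455 = 5540 + 2583 = 8123
Population now: 0–9=1332, 10–19=2062, 20–29=1407, 30–39=1464, 40+=8123
Scenario A total after 4 periods: 14388
Scenario B projection —
— Period 1 —
Births: 4000 × 0.367 = 1468  |  3600 × 0.16 = 576 → 2044
10–19: 6450 × 0.971 = 6263
20–29: 3450 × 0.967 = 3336
30–39: 4000 × 0.949 = 3796
40+: 3600 × 0.964 + 2550 × 0.455 = 3470 + 1160 = 4630
Population now: 0–9=2044, 10–19=6263, 20–29=3336, 30–39=3796, 40+=4630
— Period 2 —
Births: 3336 × 0.367 = 1224  |  3796 × 0.16 = 607 → 1831
10–19: 2044 × 0.971 = 1985
20–29: 6263 × 0.967 = 6056
30–39: 3336 × 0.949 = 3166
40+: 3796 × 0.964 + 4630 × 0.455 = 3659 + 2107 = 5766
Population now: 0–9=1831, 10–19=1985, 20–29=6056, 30–39=3166, 40+=5766
— Period 3 —
Births: 6056 × 0.367 = 2223  |  3166 × 0.16 = 507 → 2730
10–19: 1831 × 0.971 = 1778
20–29: 1985 × 0.967 = 1919
30–39: 6056 × 0.949 = 5747
40+: 3166 × 0.964 + 5766 × 0.455 = 3052 + 2624 = 5676
Population now: 0–9=2730, 10–19=1778, 20–29=1919, 30–39=5747, 40+=5676
— Period 4 —
Births: 1919 × 0.367 = 704  |  5747 × 0.16 = 920 → 1624
10–19: 2730 × 0.971 = 2651
20–29: 1778 × 0.967 = 1719
30–39: 1919 × 0.949 = 1821
40+: 5747 × 0.964 + 5676 × 0.455 = 5540 + 2583 = 8123
Population now: 0–9=1624, 10–19=2651, 20–29=1719, 30–39=1821, 40+=8123
Scenario B total after 4 periods: 15938
Difference B − A = 15938 − 14388 = 1550

1550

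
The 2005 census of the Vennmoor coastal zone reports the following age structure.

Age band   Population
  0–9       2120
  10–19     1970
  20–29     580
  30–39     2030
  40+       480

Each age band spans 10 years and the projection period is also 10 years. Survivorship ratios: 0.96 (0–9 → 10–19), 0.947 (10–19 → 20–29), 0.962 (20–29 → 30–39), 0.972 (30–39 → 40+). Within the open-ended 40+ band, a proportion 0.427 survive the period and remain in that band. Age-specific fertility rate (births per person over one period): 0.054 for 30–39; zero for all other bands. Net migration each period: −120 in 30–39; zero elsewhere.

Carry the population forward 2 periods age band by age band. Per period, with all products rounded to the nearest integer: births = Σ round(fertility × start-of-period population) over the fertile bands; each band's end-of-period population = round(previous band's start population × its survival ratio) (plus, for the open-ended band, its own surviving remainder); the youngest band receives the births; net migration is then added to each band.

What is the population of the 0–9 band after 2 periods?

Call the groups 1 to 5, youngest first.
Period 1.
Births: 2030 * 0.054 = 110
Group 2: 2120 * 0.96 = 2035
Group 3: 1970 * 0.947 = 1866
Group 4: 580 * 0.962 = 558
Group 5: 2030 * 0.972 + 480 * 0.427 = 1973 + 205 = 2178
Net migration: Group 4 − 120 → 438
End of period: [110, 2035, 1866, 438, 2178]
Period 2.
Births: 438 * 0.054 = 24
Group 2: 110 * 0.96 = 106
Group 3: 2035 * 0.947 = 1927
Group 4: 1866 * 0.962 = 1795
Group 5: 438 * 0.972 + 2178 * 0.427 = 426 + 930 = 1356
Net migration: Group 4 − 120 → 1675
End of period: [24, 106, 1927, 1675, 1356]

24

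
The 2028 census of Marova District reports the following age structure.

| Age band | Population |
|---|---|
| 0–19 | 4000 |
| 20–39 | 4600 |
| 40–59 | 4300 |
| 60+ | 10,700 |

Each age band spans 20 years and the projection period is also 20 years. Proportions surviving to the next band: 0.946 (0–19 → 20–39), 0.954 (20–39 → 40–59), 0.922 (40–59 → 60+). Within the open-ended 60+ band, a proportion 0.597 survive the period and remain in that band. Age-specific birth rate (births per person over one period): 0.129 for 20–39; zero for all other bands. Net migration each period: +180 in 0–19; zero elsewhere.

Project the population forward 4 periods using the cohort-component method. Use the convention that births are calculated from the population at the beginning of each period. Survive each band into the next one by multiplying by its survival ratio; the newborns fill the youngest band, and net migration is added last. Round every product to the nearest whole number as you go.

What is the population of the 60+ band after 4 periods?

[period 1]
Births: 4600 × 0.129 = 593
20–39: 4000 × 0.946 = 3784
40–59: 4600 × 0.954 = 4388
60+: 4300 × 0.922 + 10700 × 0.597 = 3965 + 6388 = 10353
Net migration: 0–19 + 180 → 773
Population now: 0–19=773, 20–39=3784, 40–59=4388, 60+=10353
[period 2]
Births: 3784 × 0.129 = 488
20–39: 773 × 0.946 = 731
40–59: 3784 × 0.954 = 3610
60+: 4388 × 0.922 + 10353 × 0.597 = 4046 + 6181 = 10227
Net migration: 0–19 + 180 → 668
Population now: 0–19=668, 20–39=731, 40–59=3610, 60+=10227
[period 3]
Births: 731 × 0.129 = 94
20–39: 668 × 0.946 = 632
40–59: 731 × 0.954 = 697
60+: 3610 × 0.922 + 10227 × 0.597 = 3328 + 6106 = 9434
Net migration: 0–19 + 180 → 274
Population now: 0–19=274, 20–39=632, 40–59=697, 60+=9434
[period 4]
Births: 632 × 0.129 = 82
20–39: 274 × 0.946 = 259
40–59: 632 × 0.954 = 603
60+: 697 × 0.922 + 9434 × 0.597 = 643 + 5632 = 6275
Net migration: 0–19 + 180 → 262
Population now: 0–19=262, 20–39=259, 40–59=603, 60+=6275

6275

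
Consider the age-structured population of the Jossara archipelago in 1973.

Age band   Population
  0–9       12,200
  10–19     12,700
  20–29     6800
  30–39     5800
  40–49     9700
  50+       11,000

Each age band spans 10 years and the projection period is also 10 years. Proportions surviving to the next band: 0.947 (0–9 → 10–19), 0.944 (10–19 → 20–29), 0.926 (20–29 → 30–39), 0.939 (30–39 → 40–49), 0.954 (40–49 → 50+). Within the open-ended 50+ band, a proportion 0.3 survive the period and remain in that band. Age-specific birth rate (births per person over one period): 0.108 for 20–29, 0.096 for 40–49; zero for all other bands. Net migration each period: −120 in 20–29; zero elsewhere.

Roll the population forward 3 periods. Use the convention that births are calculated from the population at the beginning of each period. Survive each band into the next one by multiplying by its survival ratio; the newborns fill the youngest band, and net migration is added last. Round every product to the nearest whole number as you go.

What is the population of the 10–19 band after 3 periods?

1709

Period 1.
Births: 6800 × 0.108 = 734 ; 9700 × 0.096 = 931 → 1665
10–19: 12200 × 0.947 = 11553
20–29: 12700 × 0.944 = 11989
30–39: 6800 × 0.926 = 6297
40–49: 5800 × 0.939 = 5446
50+: 9700 × 0.954 + 11000 × 0.3 = 9254 + 3300 = 12554
Net migration: 20–29 − 120 → 11869
End of period: [1665, 11553, 11869, 6297, 5446, 12554]
Period 2.
Births: 11869 × 0.108 = 1282 ; 5446 × 0.096 = 523 → 1805
10–19: 1665 × 0.947 = 1577
20–29: 11553 × 0.944 = 10906
30–39: 11869 × 0.926 = 10991
40–49: 6297 × 0.939 = 5913
50+: 5446 × 0.954 + 12554 × 0.3 = 5195 + 3766 = 8961
Net migration: 20–29 − 120 → 10786
End of period: [1805, 1577, 10786, 10991, 5913, 8961]
Period 3.
Births: 10786 × 0.108 = 1165 ; 5913 × 0.096 = 568 → 1733
10–19: 1805 × 0.947 = 1709
20–29: 1577 × 0.944 = 1489
30–39: 10786 × 0.926 = 9988
40–49: 10991 × 0.939 = 10321
50+: 5913 × 0.954 + 8961 × 0.3 = 5641 + 2688 = 8329
Net migration: 20–29 − 120 → 1369
End of period: [1733, 1709, 1369, 9988, 10321, 8329]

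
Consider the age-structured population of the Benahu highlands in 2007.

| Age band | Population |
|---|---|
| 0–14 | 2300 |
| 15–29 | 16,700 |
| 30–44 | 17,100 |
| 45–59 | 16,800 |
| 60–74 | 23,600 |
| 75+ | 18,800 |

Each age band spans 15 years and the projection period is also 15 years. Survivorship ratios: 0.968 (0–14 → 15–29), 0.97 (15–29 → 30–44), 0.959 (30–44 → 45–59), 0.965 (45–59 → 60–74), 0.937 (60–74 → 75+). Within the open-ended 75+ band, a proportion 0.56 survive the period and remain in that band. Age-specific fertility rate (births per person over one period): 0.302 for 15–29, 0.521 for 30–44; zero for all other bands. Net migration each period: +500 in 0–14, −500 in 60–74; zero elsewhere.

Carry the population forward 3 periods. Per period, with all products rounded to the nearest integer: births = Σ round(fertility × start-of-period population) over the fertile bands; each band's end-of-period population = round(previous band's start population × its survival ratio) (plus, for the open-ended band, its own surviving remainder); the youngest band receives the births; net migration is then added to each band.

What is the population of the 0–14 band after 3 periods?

(Bands numbered youngest = 1 to oldest = 6.)
— Period 1 —
Births: 16700 × 0.302 = 5043 ; 17100 × 0.521 = 8909 ⇒ total 13952
Band 2: 2300 × 0.968 = 2226
Band 3: 16700 × 0.97 = 16199
Band 4: 17100 × 0.959 = 16399
Band 5: 16800 × 0.965 = 16212
Band 6: 23600 × 0.937 + 18800 × 0.56 = 22113 + 10528 = 32641
Net migration: Band 1 + 500 → 14452; Band 5 − 500 → 15712
Giving 14452 / 2226 / 16199 / 16399 / 15712 / 32641.
— Period 2 —
Births: 2226 × 0.302 = 672 ; 16199 × 0.521 = 8440 ⇒ total 9112
Band 2: 14452 × 0.968 = 13990
Band 3: 2226 × 0.97 = 2159
Band 4: 16199 × 0.959 = 15535
Band 5: 16399 × 0.965 = 15825
Band 6: 15712 × 0.937 + 32641 × 0.56 = 14722 + 18279 = 33001
Net migration: Band 1 + 500 → 9612; Band 5 − 500 → 15325
Giving 9612 / 13990 / 2159 / 15535 / 15325 / 33001.
— Period 3 —
Births: 13990 × 0.302 = 4225 ; 2159 × 0.521 = 1125 ⇒ total 5350
Band 2: 9612 × 0.968 = 9304
Band 3: 13990 × 0.97 = 13570
Band 4: 2159 × 0.959 = 2070
Band 5: 15535 × 0.965 = 14991
Band 6: 15325 × 0.937 + 33001 × 0.56 = 14360 + 18481 = 32841
Net migration: Band 1 + 500 → 5850; Band 5 − 500 → 14491
Giving 5850 / 9304 / 13570 / 2070 / 14491 / 32841.

5850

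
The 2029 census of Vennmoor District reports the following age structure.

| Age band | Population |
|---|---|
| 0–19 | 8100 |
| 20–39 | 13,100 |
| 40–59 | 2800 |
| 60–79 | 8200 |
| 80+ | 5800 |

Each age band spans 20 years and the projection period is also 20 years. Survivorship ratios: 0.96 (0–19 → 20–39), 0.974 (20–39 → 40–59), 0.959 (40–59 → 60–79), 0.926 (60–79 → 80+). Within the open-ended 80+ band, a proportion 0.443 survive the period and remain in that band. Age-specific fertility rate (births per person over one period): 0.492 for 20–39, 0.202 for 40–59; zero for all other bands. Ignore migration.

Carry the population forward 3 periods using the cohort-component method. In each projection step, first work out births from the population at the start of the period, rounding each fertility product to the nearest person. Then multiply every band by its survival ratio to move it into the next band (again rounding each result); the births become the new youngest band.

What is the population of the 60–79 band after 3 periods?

7263

Numbering the groups 1..5 from youngest to oldest:
Period 1.
Births: 13100 × 0.492 = 6445 ; 2800 × 0.202 = 566 → 7011
Group 2: 8100 × 0.96 = 7776
Group 3: 13100 × 0.974 = 12759
Group 4: 2800 × 0.959 = 2685
Group 5: 8200 × 0.926 + 5800 × 0.443 = 7593 + 2569 = 10162
Population now: 0–19=7011, 20–39=7776, 40–59=12759, 60–79=2685, 80+=10162
Period 2.
Births: 7776 × 0.492 = 3826 ; 12759 × 0.202 = 2577 → 6403
Group 2: 7011 × 0.96 = 6731
Group 3: 7776 × 0.974 = 7574
Group 4: 12759 × 0.959 = 12236
Group 5: 2685 × 0.926 + 10162 × 0.443 = 2486 + 4502 = 6988
Population now: 0–19=6403, 20–39=6731, 40–59=7574, 60–79=12236, 80+=6988
Period 3.
Births: 6731 × 0.492 = 3312 ; 7574 × 0.202 = 1530 → 4842
Group 2: 6403 × 0.96 = 6147
Group 3: 6731 × 0.974 = 6556
Group 4: 7574 × 0.959 = 7263
Group 5: 12236 × 0.926 + 6988 × 0.443 = 11331 + 3096 = 14427
Population now: 0–19=4842, 20–39=6147, 40–59=6556, 60–79=7263, 80+=14427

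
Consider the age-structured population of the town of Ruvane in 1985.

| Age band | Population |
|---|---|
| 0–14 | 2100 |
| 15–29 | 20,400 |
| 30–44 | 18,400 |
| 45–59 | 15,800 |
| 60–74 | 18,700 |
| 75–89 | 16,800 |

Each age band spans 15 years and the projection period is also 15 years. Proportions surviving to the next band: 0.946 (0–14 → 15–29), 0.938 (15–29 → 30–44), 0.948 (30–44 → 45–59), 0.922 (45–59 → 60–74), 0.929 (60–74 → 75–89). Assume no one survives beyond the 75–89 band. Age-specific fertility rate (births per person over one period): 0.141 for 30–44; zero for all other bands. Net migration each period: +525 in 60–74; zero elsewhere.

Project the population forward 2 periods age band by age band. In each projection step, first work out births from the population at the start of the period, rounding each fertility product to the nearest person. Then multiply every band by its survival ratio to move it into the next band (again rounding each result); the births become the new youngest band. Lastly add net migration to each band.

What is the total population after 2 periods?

55784

Period 1:
Births: 18400 × 0.141 = 2594
15–29: 2100 × 0.946 = 1987
30–44: 20400 × 0.938 = 19135
45–59: 18400 × 0.948 = 17443
60–74: 15800 × 0.922 = 14568
75–89: 18700 × 0.929 = 17372
Net migration: 60–74 + 525 → 15093
Giving 2594 / 1987 / 19135 / 17443 / 15093 / 17372.
Period 2:
Births: 19135 × 0.141 = 2698
15–29: 2594 × 0.946 = 2454
30–44: 1987 × 0.938 = 1864
45–59: 19135 × 0.948 = 18140
60–74: 17443 × 0.922 = 16082
75–89: 15093 × 0.929 = 14021
Net migration: 60–74 + 525 → 16607
Giving 2698 / 2454 / 1864 / 18140 / 16607 / 14021.
Total after period 2: 2698 + 2454 + 1864 + 18140 + 16607 + 14021 = 55784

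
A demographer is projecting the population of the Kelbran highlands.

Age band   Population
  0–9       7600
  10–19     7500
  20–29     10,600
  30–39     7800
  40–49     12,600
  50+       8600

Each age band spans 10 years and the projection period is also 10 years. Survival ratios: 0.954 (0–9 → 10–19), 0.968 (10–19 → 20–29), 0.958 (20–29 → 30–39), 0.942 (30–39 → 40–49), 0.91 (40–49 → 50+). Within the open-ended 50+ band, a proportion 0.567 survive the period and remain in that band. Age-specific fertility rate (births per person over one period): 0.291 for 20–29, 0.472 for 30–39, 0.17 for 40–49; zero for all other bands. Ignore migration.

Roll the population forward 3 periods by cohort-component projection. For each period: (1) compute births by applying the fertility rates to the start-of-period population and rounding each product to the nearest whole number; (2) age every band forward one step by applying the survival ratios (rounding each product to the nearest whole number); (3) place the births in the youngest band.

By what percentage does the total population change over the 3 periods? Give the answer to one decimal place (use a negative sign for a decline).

-1.3

Call the bands 1 to 6, youngest first.
Period 1.
Births: 10600 × 0.291 = 3085, 7800 × 0.472 = 3682, 12600 × 0.17 = 2142 → 8909
Band 2: 7600 × 0.954 = 7250
Band 3: 7500 × 0.968 = 7260
Band 4: 10600 × 0.958 = 10155
Band 5: 7800 × 0.942 = 7348
Band 6: 12600 × 0.91 + 8600 × 0.567 = 11466 + 4876 = 16342
End of period: [8909, 7250, 7260, 10155, 7348, 16342]
Period 2.
Births: 7260 × 0.291 = 2113, 10155 × 0.472 = 4793, 7348 × 0.17 = 1249 → 8155
Band 2: 8909 × 0.954 = 8499
Band 3: 7250 × 0.968 = 7018
Band 4: 7260 × 0.958 = 6955
Band 5: 10155 × 0.942 = 9566
Band 6: 7348 × 0.91 + 16342 × 0.567 = 6687 + 9266 = 15953
End of period: [8155, 8499, 7018, 6955, 9566, 15953]
Period 3.
Births: 7018 × 0.291 = 2042, 6955 × 0.472 = 3283, 9566 × 0.17 = 1626 → 6951
Band 2: 8155 × 0.954 = 7780
Band 3: 8499 × 0.968 = 8227
Band 4: 7018 × 0.958 = 6723
Band 5: 6955 × 0.942 = 6552
Band 6: 9566 × 0.91 + 15953 × 0.567 = 8705 + 9045 = 17750
End of period: [6951, 7780, 8227, 6723, 6552, 17750]
Total: 54700 → 53983; change = -717; percentage change = -1.3%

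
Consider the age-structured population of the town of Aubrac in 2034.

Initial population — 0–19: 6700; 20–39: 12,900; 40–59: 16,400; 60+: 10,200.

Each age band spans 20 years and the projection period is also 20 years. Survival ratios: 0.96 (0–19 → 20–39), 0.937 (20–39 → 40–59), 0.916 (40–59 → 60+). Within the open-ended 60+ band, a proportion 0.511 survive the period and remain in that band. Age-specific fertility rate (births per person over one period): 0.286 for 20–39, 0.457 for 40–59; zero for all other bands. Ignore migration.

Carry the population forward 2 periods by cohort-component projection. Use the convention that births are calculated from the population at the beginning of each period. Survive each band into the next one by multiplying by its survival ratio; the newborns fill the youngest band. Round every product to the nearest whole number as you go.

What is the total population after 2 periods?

45540

[period 1]
Births: 12900 × 0.286 = 3689  |  16400 × 0.457 = 7495 → 11184
20–39: 6700 × 0.96 = 6432
40–59: 12900 × 0.937 = 12087
60+: 16400 × 0.916 + 10200 × 0.511 = 15022 + 5212 = 20234
Giving 11184 / 6432 / 12087 / 20234.
[period 2]
Births: 6432 × 0.286 = 1840  |  12087 × 0.457 = 5524 → 7364
20–39: 11184 × 0.96 = 10737
40–59: 6432 × 0.937 = 6027
60+: 12087 × 0.916 + 20234 × 0.511 = 11072 + 10340 = 21412
Giving 7364 / 10737 / 6027 / 21412.
Total after period 2: 7364 + 10737 + 6027 + 21412 = 45540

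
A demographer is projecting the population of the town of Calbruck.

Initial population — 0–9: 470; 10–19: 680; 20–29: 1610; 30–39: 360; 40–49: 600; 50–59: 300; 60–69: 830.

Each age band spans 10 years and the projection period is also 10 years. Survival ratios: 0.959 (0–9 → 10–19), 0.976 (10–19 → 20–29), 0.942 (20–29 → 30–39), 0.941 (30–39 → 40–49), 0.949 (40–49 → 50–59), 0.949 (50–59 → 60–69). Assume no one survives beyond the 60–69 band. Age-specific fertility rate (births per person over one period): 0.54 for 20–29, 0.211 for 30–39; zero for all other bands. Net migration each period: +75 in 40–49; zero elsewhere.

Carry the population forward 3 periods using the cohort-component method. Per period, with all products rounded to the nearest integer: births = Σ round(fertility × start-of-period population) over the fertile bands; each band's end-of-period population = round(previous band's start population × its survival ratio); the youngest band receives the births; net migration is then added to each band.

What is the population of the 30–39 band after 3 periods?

414

Let band 1 be 0–9 through band 7 = 60–69.
After projecting period 1:
Births: 1610 * 0.54 = 869 ; 360 * 0.211 = 76 — total 945
Band 2: 470 * 0.959 = 451
Band 3: 680 * 0.976 = 664
Band 4: 1610 * 0.942 = 1517
Band 5: 360 * 0.941 = 339
Band 6: 600 * 0.949 = 569
Band 7: 300 * 0.949 = 285
Net migration: Band 5 + 75 → 414
→ [945, 451, 664, 1517, 414, 569, 285]
After projecting period 2:
Births: 664 * 0.54 = 359 ; 1517 * 0.211 = 320 — total 679
Band 2: 945 * 0.959 = 906
Band 3: 451 * 0.976 = 440
Band 4: 664 * 0.942 = 625
Band 5: 1517 * 0.941 = 1427
Band 6: 414 * 0.949 = 393
Band 7: 569 * 0.949 = 540
Net migration: Band 5 + 75 → 1502
→ [679, 906, 440, 625, 1502, 393, 540]
After projecting period 3:
Births: 440 * 0.54 = 238 ; 625 * 0.211 = 132 — total 370
Band 2: 679 * 0.959 = 651
Band 3: 906 * 0.976 = 884
Band 4: 440 * 0.942 = 414
Band 5: 625 * 0.941 = 588
Band 6: 1502 * 0.949 = 1425
Band 7: 393 * 0.949 = 373
Net migration: Band 5 + 75 → 663
→ [370, 651, 884, 414, 663, 1425, 373]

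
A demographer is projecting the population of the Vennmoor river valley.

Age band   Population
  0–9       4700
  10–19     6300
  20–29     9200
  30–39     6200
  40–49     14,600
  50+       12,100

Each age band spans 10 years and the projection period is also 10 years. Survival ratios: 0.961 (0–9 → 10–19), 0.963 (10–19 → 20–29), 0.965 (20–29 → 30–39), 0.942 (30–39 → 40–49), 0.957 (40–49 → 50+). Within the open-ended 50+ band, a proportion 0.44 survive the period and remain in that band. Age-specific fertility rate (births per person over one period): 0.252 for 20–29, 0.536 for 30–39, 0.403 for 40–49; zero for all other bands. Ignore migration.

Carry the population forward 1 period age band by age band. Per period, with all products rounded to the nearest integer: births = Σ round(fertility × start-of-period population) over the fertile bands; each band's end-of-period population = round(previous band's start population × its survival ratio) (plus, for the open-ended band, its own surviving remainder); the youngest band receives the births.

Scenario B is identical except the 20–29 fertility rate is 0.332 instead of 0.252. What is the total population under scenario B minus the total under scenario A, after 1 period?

736

(Bands numbered youngest = 1 to oldest = 6.)
Period 1.
Births: 9200 × 0.252 = 2318 ; 6200 × 0.536 = 3323 ; 14600 × 0.403 = 5884 — total 11525
Band 2: 4700 × 0.961 = 4517
Band 3: 6300 × 0.963 = 6067
Band 4: 9200 × 0.965 = 8878
Band 5: 6200 × 0.942 = 5840
Band 6: 14600 × 0.957 + 12100 × 0.44 = 13972 + 5324 = 19296
Giving 11525 / 4517 / 6067 / 8878 / 5840 / 19296.
Scenario A total after 1 period: 56123
Scenario B projection —
Period 1.
Births: 9200 × 0.332 = 3054 ; 6200 × 0.536 = 3323 ; 14600 × 0.403 = 5884 — total 12261
Band 2: 4700 × 0.961 = 4517
Band 3: 6300 × 0.963 = 6067
Band 4: 9200 × 0.965 = 8878
Band 5: 6200 × 0.942 = 5840
Band 6: 14600 × 0.957 + 12100 × 0.44 = 13972 + 5324 = 19296
Giving 12261 / 4517 / 6067 / 8878 / 5840 / 19296.
Scenario B total after 1 period: 56859
Difference B − A = 56859 − 56123 = 736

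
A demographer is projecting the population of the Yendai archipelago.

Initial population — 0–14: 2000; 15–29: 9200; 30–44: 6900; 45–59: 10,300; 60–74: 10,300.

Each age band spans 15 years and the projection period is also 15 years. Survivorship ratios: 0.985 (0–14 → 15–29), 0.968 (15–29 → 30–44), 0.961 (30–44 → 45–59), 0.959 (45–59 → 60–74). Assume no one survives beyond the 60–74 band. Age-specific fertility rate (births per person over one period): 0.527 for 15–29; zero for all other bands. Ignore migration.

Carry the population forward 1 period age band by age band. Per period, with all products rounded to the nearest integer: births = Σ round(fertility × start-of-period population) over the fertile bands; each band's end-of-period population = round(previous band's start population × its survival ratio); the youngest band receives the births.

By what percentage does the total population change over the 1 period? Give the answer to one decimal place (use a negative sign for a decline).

-16.7

Period 1.
Births: 9200 * 0.527 = 4848
15–29: 2000 * 0.985 = 1970
30–44: 9200 * 0.968 = 8906
45–59: 6900 * 0.961 = 6631
60–74: 10300 * 0.959 = 9878
Giving 4848 / 1970 / 8906 / 6631 / 9878.
Total: 38700 → 32233; change = -6467; percentage change = -16.7%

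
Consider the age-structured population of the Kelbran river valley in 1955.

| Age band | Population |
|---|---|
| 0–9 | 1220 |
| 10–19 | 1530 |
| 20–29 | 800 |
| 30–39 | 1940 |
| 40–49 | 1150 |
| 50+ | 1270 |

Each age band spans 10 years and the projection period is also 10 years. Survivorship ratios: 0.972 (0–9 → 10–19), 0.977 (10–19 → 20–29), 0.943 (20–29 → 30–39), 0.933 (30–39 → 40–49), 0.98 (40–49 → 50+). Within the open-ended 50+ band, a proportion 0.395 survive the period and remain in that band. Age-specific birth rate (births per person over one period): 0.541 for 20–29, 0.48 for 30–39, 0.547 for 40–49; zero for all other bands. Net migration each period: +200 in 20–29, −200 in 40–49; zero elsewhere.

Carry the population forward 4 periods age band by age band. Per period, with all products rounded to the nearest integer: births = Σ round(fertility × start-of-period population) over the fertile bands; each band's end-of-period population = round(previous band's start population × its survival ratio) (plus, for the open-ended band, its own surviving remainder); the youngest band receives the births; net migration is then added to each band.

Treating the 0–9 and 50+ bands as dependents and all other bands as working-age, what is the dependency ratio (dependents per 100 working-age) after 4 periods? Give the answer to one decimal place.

Period 1:
Births: 800 * 0.541 = 433, 1940 * 0.48 = 931, 1150 * 0.547 = 629 → 1993
10–19: 1220 * 0.972 = 1186
20–29: 1530 * 0.977 = 1495
30–39: 800 * 0.943 = 754
40–49: 1940 * 0.933 = 1810
50+: 1150 * 0.98 + 1270 * 0.395 = 1127 + 502 = 1629
Net migration: 20–29 + 200 → 1695; 40–49 − 200 → 1610
Giving 1993 / 1186 / 1695 / 754 / 1610 / 1629.
Period 2:
Births: 1695 * 0.541 = 917, 754 * 0.48 = 362, 1610 * 0.547 = 881 → 2160
10–19: 1993 * 0.972 = 1937
20–29: 1186 * 0.977 = 1159
30–39: 1695 * 0.943 = 1598
40–49: 754 * 0.933 = 703
50+: 1610 * 0.98 + 1629 * 0.395 = 1578 + 643 = 2221
Net migration: 20–29 + 200 → 1359; 40–49 − 200 → 503
Giving 2160 / 1937 / 1359 / 1598 / 503 / 2221.
Period 3:
Births: 1359 * 0.541 = 735, 1598 * 0.48 = 767, 503 * 0.547 = 275 → 1777
10–19: 2160 * 0.972 = 2100
20–29: 1937 * 0.977 = 1892
30–39: 1359 * 0.943 = 1282
40–49: 1598 * 0.933 = 1491
50+: 503 * 0.98 + 2221 * 0.395 = 493 + 877 = 1370
Net migration: 20–29 + 200 → 2092; 40–49 − 200 → 1291
Giving 1777 / 2100 / 2092 / 1282 / 1291 / 1370.
Period 4:
Births: 2092 * 0.541 = 1132, 1282 * 0.48 = 615, 1291 * 0.547 = 706 → 2453
10–19: 1777 * 0.972 = 1727
20–29: 2100 * 0.977 = 2052
30–39: 2092 * 0.943 = 1973
40–49: 1282 * 0.933 = 1196
50+: 1291 * 0.98 + 1370 * 0.395 = 1265 + 541 = 1806
Net migration: 20–29 + 200 → 2252; 40–49 − 200 → 996
Giving 2453 / 1727 / 2252 / 1973 / 996 / 1806.
Dependents (band 0–9 + band 50+) = 2453 + 1806 = 4259; working-age = 6948; ratio = 4259/6948 × 100 = 61.3

61.3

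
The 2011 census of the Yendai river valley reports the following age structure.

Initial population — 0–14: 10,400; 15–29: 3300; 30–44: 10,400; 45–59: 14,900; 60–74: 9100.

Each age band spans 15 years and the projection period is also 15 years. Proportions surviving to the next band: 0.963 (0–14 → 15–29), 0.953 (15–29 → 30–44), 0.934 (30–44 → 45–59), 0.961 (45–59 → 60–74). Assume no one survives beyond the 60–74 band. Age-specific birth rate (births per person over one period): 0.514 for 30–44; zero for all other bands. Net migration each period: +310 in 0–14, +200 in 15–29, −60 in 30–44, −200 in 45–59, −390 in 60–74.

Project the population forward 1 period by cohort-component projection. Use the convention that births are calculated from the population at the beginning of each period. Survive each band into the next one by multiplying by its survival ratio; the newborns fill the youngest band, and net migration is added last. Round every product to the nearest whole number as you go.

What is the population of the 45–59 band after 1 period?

— Period 1 —
Births: 10400 × 0.514 = 5346
15–29: 10400 × 0.963 = 10015
30–44: 3300 × 0.953 = 3145
45–59: 10400 × 0.934 = 9714
60–74: 14900 × 0.961 = 14319
Net migration: 0–14 + 310 → 5656; 15–29 + 200 → 10215; 30–44 − 60 → 3085; 45–59 − 200 → 9514; 60–74 − 390 → 13929
Giving 5656 / 10215 / 3085 / 9514 / 13929.

9514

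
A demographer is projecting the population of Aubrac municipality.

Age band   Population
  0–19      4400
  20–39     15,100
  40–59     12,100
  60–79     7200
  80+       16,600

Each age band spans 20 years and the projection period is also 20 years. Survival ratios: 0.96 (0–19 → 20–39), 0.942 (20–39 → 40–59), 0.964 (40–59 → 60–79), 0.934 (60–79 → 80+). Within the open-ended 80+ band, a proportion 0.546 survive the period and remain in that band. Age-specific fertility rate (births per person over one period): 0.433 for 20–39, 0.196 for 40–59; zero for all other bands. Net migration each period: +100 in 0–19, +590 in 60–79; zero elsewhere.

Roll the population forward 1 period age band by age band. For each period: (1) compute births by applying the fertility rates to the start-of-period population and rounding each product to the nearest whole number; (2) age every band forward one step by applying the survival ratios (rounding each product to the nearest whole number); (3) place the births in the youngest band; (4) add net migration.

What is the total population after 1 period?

Numbering the bands 1..5 from youngest to oldest:
— Period 1 —
Births: 15100 * 0.433 = 6538  |  12100 * 0.196 = 2372 → 8910
Band 2: 4400 * 0.96 = 4224
Band 3: 15100 * 0.942 = 14224
Band 4: 12100 * 0.964 = 11664
Band 5: 7200 * 0.934 + 16600 * 0.546 = 6725 + 9064 = 15789
Net migration: Band 1 + 100 → 9010; Band 4 + 590 → 12254
Population now: 0–19=9010, 20–39=4224, 40–59=14224, 60–79=12254, 80+=15789
Total after period 1: 9010 + 4224 + 14224 + 12254 + 15789 = 55501

55501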